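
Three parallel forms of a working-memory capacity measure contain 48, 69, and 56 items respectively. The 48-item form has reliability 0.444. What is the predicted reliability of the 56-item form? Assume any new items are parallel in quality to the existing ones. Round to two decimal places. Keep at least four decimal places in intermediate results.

Only the ratio of lengths matters: n = 56/48 = 1.1667
r_{56} = n·r / (1 + (n − 1)·r) = 0.5180 / 1.0740 ≈ 0.4823

0.48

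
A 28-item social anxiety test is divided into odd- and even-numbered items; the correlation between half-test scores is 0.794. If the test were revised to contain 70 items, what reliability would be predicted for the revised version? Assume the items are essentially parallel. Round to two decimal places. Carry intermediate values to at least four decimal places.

First correct the split-half correlation to full-test reliability: r_full = 2 × 0.794 / (1 + 0.794) ≈ 0.8852
Then adjust to 70 items: n = 70/28 = 2.5000
r_new = n·r_full / (1 + (n − 1)·r_full) = 2.2130 / 2.3278 ≈ 0.9507

0.95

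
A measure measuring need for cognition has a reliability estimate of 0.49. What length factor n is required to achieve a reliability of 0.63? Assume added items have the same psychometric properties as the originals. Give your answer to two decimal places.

1.77

n = 0.63(1 − 0.49) / [0.49(1 − 0.63)]
n = 0.3213 / 0.1813 ≈ 1.7722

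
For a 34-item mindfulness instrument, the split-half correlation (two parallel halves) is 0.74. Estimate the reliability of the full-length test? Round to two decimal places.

r_full = 2r_hh / (1 + r_hh) = 2 × 0.74 / (1 + 0.74)
       = 1.4800 / 1.7400 = 0.8506

0.85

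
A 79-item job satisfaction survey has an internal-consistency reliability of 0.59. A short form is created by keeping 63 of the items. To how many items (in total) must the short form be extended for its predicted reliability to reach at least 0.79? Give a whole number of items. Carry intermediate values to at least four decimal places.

207

First, r for the 63-item form: n = 63/79 = 0.7975, so r_63 = 0.7975·0.59/(1 + (0.7975 − 1)·0.59) = 0.5344
Length factor from the short form to reach 0.79: n' = 0.79(1 − 0.5344) / [0.5344(1 − 0.79)] ≈ 3.2776
Items = 3.2776 × 63 ≈ 206.49 → 207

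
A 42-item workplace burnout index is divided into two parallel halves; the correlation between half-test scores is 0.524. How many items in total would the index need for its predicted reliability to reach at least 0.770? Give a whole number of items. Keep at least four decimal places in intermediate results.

64

Corrected full-test reliability: r_full = 2 × 0.524 / (1 + 0.524) ≈ 0.6877
n = r_tgt(1 − r_full) / [r_full(1 − r_tgt)] = 0.770 × 0.3123 / (0.6877 × 0.230) ≈ 1.5203
Required items = 1.5203 × 42 = 63.85, so 64 items.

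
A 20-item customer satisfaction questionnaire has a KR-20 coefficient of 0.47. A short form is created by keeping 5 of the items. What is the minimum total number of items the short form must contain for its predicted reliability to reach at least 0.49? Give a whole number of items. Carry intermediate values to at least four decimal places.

22

First, r for the 5-item form: n = 5/20 = 0.2500, so r_5 = 0.2500·0.47/(1 + (0.2500 − 1)·0.47) = 0.1815
Length factor from the short form to reach 0.49: n' = 0.49(1 − 0.1815) / [0.1815(1 − 0.49)] ≈ 4.3328
Items = 4.3328 × 5 ≈ 21.66 → 22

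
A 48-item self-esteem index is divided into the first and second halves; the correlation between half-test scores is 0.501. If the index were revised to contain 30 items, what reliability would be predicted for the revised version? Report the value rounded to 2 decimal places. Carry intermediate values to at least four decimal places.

0.56

First correct the split-half correlation to full-test reliability: r_full = 2 × 0.501 / (1 + 0.501) ≈ 0.6676
Then adjust to 30 items: n = 30/48 = 0.6250
r_new = n·r_full / (1 + (n − 1)·r_full) = 0.4173 / 0.7497 ≈ 0.5566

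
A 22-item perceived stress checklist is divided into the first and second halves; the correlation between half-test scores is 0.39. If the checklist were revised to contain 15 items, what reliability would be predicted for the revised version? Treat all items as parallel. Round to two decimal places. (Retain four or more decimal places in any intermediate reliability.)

0.47

Spearman-Brown correction (n = 2): r_full = 2·0.39/(1 + 0.39) = 0.5612
Length factor from 22 to 15 items: n = 15/22 = 0.6818
r_new = n·r_full / (1 + (n − 1)·r_full) = 0.3826 / 0.8214 ≈ 0.4658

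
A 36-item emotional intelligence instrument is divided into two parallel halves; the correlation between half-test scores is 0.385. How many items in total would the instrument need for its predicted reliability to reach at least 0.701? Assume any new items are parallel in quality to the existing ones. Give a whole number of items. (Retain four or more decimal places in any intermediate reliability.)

68

Corrected full-test reliability: r_full = 2 × 0.385 / (1 + 0.385) ≈ 0.5560
n = r_tgt(1 − r_full) / [r_full(1 − r_tgt)] = 0.701 × 0.4440 / (0.5560 × 0.299) ≈ 1.8722
Required items = 1.8722 × 36 = 67.40, so 68 items.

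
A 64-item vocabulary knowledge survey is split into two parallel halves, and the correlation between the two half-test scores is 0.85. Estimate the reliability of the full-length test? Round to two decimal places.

Each half is half the length of the full test, so the full test is n = 2 times a half.
r_full = 2(0.85) / (1 + 0.85)
r_full = 1.7000 / 1.8500 ≈ 0.9189

0.92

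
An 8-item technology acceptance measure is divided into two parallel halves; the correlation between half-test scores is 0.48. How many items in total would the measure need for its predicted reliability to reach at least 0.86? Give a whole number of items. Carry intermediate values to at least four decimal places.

27

r_full = 2(0.48)/(1 + 0.48) = 0.6486
Solve Spearman-Brown for n: n = 0.86(1 − 0.6486) / [0.6486(1 − 0.86)] = 3.3281
Required items = 3.3281 × 8 = 26.62, so 27 items.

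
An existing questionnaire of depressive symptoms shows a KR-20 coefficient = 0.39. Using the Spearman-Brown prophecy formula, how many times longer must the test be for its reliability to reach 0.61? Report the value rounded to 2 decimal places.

2.45

n = 0.61 × (1 − 0.39) / [ 0.39 × (1 − 0.61) ]
n = 0.3721 / 0.1521 ≈ 2.4464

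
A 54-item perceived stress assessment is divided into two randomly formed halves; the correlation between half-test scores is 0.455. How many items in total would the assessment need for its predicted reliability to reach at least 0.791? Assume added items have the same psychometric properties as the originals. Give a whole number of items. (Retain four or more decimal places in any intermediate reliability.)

123

r_full = 2(0.455)/(1 + 0.455) = 0.6254
n = r_tgt(1 − r_full) / [r_full(1 − r_tgt)] = 0.791 × 0.3746 / (0.6254 × 0.209) ≈ 2.2669
Items = 2.2669 × 54 ≈ 122.41 → 123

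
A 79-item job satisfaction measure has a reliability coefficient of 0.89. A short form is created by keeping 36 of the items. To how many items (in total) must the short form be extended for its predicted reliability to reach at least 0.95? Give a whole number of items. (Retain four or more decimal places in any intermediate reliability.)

186

Short-form reliability: n = 36/79 = 0.4557; r_36 = n·r/(1+(n−1)r) ≈ 0.7866
Length factor from the short form to reach 0.95: n' = 0.95(1 − 0.7866) / [0.7866(1 − 0.95)] ≈ 5.1546
Items = 5.1546 × 36 ≈ 185.57 → 186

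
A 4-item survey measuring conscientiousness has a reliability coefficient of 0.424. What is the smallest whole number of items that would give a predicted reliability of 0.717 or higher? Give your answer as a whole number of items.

Rearranging the Spearman-Brown formula for n,
n = r_target (1 − r_old) / [ r_old (1 − r_target) ]
n = 0.717(1 − 0.424) / [0.424(1 − 0.717)]
n = 0.412992 / 0.119992 ≈ 3.4418
Items needed = n × 4 = 3.4418 × 4 ≈ 13.77 → round up to 14

14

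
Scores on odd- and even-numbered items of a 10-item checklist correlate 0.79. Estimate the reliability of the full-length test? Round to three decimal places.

0.883

The full test is twice the length of either half (n = 2).
r_full = 2r_hh / (1 + r_hh) = 2 × 0.79 / (1 + 0.79)
r_full = 1.5800 / 1.7900 ≈ 0.8827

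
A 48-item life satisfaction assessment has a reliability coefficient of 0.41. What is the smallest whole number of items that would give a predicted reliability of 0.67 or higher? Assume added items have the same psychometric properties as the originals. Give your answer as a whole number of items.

Invert Spearman-Brown to solve for n:
n = r_target (1 − r_old) / [ r_old (1 − r_target) ]
n = [0.67 × 0.59] / [0.41 × 0.33]
  = 0.3953 / 0.1353 = 2.9217
So the test needs 2.9217 × 48 ≈ 140.24 items; rounding up, 141.

141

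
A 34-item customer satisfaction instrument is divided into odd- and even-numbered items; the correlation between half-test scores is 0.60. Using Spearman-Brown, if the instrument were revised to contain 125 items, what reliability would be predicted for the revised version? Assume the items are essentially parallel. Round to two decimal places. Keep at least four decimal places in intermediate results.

First correct the split-half correlation to full-test reliability: r_full = 2 × 0.60 / (1 + 0.60) ≈ 0.7500
Then adjust to 125 items: n = 125/34 = 3.6765
r_new = n·r_full / (1 + (n − 1)·r_full) = 2.7574 / 3.0074 ≈ 0.9169

0.92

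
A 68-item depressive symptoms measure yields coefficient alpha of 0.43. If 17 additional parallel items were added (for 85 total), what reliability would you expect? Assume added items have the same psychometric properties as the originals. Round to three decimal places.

0.485

The new length is 85/68 = 1.25 times the old.
Apply the Spearman-Brown prophecy formula, r' = nr / [1 + (n − 1)r]:
r_new = 1.25·0.43 / [1 + (1.25 − 1)·0.43]
     = 0.5375 / 1.1075 = 0.4853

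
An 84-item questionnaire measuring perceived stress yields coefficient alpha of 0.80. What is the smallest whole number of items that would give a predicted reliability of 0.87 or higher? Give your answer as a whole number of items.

Rearranging the Spearman-Brown formula for n,
n = r*(1 − r) / [ r (1 − r*) ]
n = 0.87(1 − 0.80) / [0.80(1 − 0.87)]
n = 0.1740 / 0.1040 ≈ 1.6731
Items needed = n × 84 = 1.6731 × 84 ≈ 140.54 → round up to 141

141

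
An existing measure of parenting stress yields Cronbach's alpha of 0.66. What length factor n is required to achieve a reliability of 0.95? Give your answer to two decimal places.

9.79

Spearman-Brown solved for the length factor n:
n = r_target (1 − r_old) / [ r_old (1 − r_target) ]
n = [0.95 × 0.34] / [0.66 × 0.05]
  = 0.3230 / 0.0330 = 9.7879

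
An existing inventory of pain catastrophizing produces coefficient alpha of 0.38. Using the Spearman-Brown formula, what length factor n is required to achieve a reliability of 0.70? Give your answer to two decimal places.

n = 0.70(1 − 0.38) / [0.38(1 − 0.70)]
n = 0.4340 / 0.1140 ≈ 3.8070

3.81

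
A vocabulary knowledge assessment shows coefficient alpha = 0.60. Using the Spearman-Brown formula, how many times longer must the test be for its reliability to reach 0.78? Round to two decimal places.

n = [0.78 × 0.40] / [0.60 × 0.22]
n = 0.3120 / 0.1320 ≈ 2.3636

2.36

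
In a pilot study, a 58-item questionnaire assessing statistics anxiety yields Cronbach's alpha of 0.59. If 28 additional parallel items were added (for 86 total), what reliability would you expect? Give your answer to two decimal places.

0.68

The new length is 86/58 = 1.4828 times the old.
Apply the Spearman-Brown prophecy formula, r' = nr / [1 + (n − 1)r]:
r_new = (1.4828 × 0.59) / (1 + (1.4828 − 1) × 0.59)
     = 0.8749 / 1.2849 = 0.6809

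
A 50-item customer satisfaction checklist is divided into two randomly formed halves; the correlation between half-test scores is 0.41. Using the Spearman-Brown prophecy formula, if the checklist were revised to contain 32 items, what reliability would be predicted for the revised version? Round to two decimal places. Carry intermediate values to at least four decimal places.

Full-test reliability from the split-half r: r_full = 2(0.41)/(1 + 0.41) = 0.5816
Length factor from 50 to 32 items: n = 32/50 = 0.6400
r_new = n·r_full / (1 + (n − 1)·r_full) = 0.3722 / 0.7906 ≈ 0.4708

0.47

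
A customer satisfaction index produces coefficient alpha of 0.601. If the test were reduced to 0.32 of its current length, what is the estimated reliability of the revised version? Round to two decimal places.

0.33

r_new = (0.32 × 0.601) / (1 + (0.32 − 1) × 0.601)
r_new = 0.1923 / 0.5913 ≈ 0.3252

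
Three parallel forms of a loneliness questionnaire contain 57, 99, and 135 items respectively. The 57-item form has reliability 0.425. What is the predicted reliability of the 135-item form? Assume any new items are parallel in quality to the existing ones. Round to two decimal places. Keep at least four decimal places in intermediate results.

0.64

Only the ratio of lengths matters: n = 135/57 = 2.3684
r_{135} = n·r / (1 + (n − 1)·r) = 1.0066 / 1.5816 ≈ 0.6364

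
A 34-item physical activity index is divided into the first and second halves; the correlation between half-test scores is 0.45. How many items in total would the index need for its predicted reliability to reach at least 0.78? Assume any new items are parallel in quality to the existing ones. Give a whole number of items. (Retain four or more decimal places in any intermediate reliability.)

74

Corrected full-test reliability: r_full = 2 × 0.45 / (1 + 0.45) ≈ 0.6207
Solve Spearman-Brown for n: n = 0.78(1 − 0.6207) / [0.6207(1 − 0.78)] = 2.1666
Items = 2.1666 × 34 ≈ 73.66 → 74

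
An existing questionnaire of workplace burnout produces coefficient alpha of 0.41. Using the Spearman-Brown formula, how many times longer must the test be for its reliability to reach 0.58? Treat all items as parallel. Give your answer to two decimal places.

Invert Spearman-Brown to solve for n:
n = r*(1 − r) / [ r (1 − r*) ]
n = 0.58 × (1 − 0.41) / [ 0.41 × (1 − 0.58) ]
  = 0.3422 / 0.1722 = 1.9872

1.99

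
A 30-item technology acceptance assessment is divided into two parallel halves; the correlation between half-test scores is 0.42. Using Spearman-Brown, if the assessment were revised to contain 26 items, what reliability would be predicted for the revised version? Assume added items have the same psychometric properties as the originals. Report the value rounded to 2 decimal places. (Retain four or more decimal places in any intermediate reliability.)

Spearman-Brown correction (n = 2): r_full = 2·0.42/(1 + 0.42) = 0.5915
Then adjust to 26 items: n = 26/30 = 0.8667
r_new = n·r_full / (1 + (n − 1)·r_full) = 0.5127 / 0.9212 ≈ 0.5566

0.56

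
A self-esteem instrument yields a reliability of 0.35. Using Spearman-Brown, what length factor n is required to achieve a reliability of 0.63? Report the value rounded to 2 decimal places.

n = [0.63 × 0.65] / [0.35 × 0.37]
  = 0.4095 / 0.1295 = 3.1622

3.16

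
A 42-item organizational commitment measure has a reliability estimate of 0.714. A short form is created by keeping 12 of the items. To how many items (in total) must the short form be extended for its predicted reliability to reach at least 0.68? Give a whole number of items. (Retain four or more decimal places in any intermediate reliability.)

Short-form reliability: n = 12/42 = 0.2857; r_12 = n·r/(1+(n−1)r) ≈ 0.4163
Then solve for n' with r_old = 0.4163, r_target = 0.68: n' = 0.68(1 − 0.4163)/[0.4163(1 − 0.68)] = 2.9795
Total items = 2.9795 × 12 = 35.75, rounded up to 36.

36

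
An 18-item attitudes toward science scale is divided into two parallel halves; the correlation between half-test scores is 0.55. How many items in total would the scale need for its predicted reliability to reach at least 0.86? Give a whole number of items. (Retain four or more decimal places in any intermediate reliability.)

r_full = 2(0.55)/(1 + 0.55) = 0.7097
Solve Spearman-Brown for n: n = 0.86(1 − 0.7097) / [0.7097(1 − 0.86)] = 2.5127
Required items = 2.5127 × 18 = 45.23, so 46 items.

46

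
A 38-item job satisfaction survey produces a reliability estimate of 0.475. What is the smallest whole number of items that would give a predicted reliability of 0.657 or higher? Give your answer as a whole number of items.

Invert Spearman-Brown to solve for n:
n = r*(1 − r) / [ r (1 − r*) ]
n = 0.657(1 − 0.475) / [0.475(1 − 0.657)]
  = 0.344925 / 0.162925 = 2.1171
So the test needs 2.1171 × 38 ≈ 80.45 items; rounding up, 81.

81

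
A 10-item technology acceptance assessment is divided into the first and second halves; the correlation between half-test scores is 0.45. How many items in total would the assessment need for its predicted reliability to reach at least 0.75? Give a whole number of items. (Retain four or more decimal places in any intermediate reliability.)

Corrected full-test reliability: r_full = 2 × 0.45 / (1 + 0.45) ≈ 0.6207
n = r_tgt(1 − r_full) / [r_full(1 − r_tgt)] = 0.75 × 0.3793 / (0.6207 × 0.25) ≈ 1.8333
Required items = 1.8333 × 10 = 18.33, so 19 items.

19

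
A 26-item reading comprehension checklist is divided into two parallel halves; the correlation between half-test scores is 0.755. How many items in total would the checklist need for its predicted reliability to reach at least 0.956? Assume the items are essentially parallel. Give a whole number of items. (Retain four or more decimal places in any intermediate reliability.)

92

Corrected full-test reliability: r_full = 2 × 0.755 / (1 + 0.755) ≈ 0.8604
n = r_tgt(1 − r_full) / [r_full(1 − r_tgt)] = 0.956 × 0.1396 / (0.8604 × 0.044) ≈ 3.5253
Required items = 3.5253 × 26 = 91.66, so 92 items.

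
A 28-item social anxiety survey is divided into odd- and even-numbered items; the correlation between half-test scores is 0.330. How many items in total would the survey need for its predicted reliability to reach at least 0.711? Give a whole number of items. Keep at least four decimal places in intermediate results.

Corrected full-test reliability: r_full = 2 × 0.330 / (1 + 0.330) ≈ 0.4962
n = r_tgt(1 − r_full) / [r_full(1 − r_tgt)] = 0.711 × 0.5038 / (0.4962 × 0.289) ≈ 2.4979
Required items = 2.4979 × 28 = 69.94, so 70 items.

70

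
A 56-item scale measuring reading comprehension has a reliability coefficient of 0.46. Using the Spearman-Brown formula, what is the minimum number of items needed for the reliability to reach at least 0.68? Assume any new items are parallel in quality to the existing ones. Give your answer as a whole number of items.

Rearranging the Spearman-Brown formula for n,
n = r*(1 − r) / [ r (1 − r*) ]
n = 0.68(1 − 0.46) / [0.46(1 − 0.68)]
n = 0.3672 / 0.1472 ≈ 2.4946
So the test needs 2.4946 × 56 ≈ 139.70 items; rounding up, 140.

140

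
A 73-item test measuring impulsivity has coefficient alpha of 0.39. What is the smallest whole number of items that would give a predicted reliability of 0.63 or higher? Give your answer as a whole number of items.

Spearman-Brown solved for the length factor n:
n = r_target (1 − r_old) / [ r_old (1 − r_target) ]
n = [0.63 × 0.61] / [0.39 × 0.37]
  = 0.3843 / 0.1443 = 2.6632
Items needed = n × 73 = 2.6632 × 73 ≈ 194.41 → round up to 195

195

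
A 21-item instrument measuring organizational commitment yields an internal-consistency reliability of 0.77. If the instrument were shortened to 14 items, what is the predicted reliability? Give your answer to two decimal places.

Length ratio n = 14/21 = 0.6667
r_new = (0.6667 × 0.77) / (1 + (0.6667 − 1) × 0.77)
     = 0.5134 / 0.7434 = 0.6906

0.69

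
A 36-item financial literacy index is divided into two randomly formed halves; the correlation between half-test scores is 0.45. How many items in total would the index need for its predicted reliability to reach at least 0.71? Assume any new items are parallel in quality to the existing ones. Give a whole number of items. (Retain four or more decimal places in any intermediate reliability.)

Corrected full-test reliability: r_full = 2 × 0.45 / (1 + 0.45) ≈ 0.6207
Solve Spearman-Brown for n: n = 0.71(1 − 0.6207) / [0.6207(1 − 0.71)] = 1.4961
Items = 1.4961 × 36 ≈ 53.86 → 54

54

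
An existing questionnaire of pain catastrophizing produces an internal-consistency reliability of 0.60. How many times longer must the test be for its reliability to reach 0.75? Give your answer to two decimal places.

2.00

Rearranging the Spearman-Brown formula for n,
n = r_target (1 − r_old) / [ r_old (1 − r_target) ]
n = 0.75(1 − 0.60) / [0.60(1 − 0.75)]
n = 0.3000 / 0.1500 ≈ 2.0000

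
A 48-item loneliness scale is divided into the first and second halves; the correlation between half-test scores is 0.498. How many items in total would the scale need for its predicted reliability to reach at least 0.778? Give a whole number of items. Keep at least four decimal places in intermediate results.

r_full = 2(0.498)/(1 + 0.498) = 0.6649
Solve Spearman-Brown for n: n = 0.778(1 − 0.6649) / [0.6649(1 − 0.778)] = 1.7662
Required items = 1.7662 × 48 = 84.78, so 85 items.

85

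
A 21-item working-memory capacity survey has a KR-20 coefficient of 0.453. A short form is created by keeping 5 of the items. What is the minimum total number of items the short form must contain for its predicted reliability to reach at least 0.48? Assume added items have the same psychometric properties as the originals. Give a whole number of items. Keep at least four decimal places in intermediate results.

24

First, r for the 5-item form: n = 5/21 = 0.2381, so r_5 = 0.2381·0.453/(1 + (0.2381 − 1)·0.453) = 0.1647
Length factor from the short form to reach 0.48: n' = 0.48(1 − 0.1647) / [0.1647(1 − 0.48)] ≈ 4.6815
Total items = 4.6815 × 5 = 23.41, rounded up to 24.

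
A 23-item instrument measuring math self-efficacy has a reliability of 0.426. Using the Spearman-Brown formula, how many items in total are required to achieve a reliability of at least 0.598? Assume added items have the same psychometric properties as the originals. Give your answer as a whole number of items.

Spearman-Brown solved for the length factor n:
n = r*(1 − r) / [ r (1 − r*) ]
n = 0.598 × (1 − 0.426) / [ 0.426 × (1 − 0.598) ]
  = 0.343252 / 0.171252 = 2.0044
Items needed = n × 23 = 2.0044 × 23 ≈ 46.10 → round up to 47

47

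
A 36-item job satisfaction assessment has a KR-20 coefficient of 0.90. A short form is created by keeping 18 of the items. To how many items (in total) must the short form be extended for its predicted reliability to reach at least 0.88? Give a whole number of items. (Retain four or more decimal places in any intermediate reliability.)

Short-form reliability: n = 18/36 = 0.5000; r_18 = n·r/(1+(n−1)r) ≈ 0.8182
Then solve for n' with r_old = 0.8182, r_target = 0.88: n' = 0.88(1 − 0.8182)/[0.8182(1 − 0.88)] = 1.6294
Items = 1.6294 × 18 ≈ 29.33 → 30

30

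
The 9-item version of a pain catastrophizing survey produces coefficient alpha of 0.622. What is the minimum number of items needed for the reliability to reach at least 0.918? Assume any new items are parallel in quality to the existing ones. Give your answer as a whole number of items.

Rearranging the Spearman-Brown formula for n,
n = r_target (1 − r_old) / [ r_old (1 − r_target) ]
n = 0.918 × (1 − 0.622) / [ 0.622 × (1 − 0.918) ]
  = 0.347004 / 0.051004 = 6.8035
6.8035 × 9 = 61.23 → 62 items

62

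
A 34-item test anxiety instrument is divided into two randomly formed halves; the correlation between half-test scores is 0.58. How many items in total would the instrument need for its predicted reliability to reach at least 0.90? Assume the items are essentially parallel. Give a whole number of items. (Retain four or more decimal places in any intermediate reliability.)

111

Corrected full-test reliability: r_full = 2 × 0.58 / (1 + 0.58) ≈ 0.7342
n = r_tgt(1 − r_full) / [r_full(1 − r_tgt)] = 0.90 × 0.2658 / (0.7342 × 0.10) ≈ 3.2582
Items = 3.2582 × 34 ≈ 110.78 → 111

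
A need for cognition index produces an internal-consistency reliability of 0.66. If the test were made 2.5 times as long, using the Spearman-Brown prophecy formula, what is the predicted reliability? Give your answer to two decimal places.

By Spearman-Brown, r_new = n r / (1 + (n − 1) r).
r_new = (2.5 × 0.66) / (1 + (2.5 − 1) × 0.66)
r_new = 1.6500 / 1.9900 ≈ 0.8291

0.83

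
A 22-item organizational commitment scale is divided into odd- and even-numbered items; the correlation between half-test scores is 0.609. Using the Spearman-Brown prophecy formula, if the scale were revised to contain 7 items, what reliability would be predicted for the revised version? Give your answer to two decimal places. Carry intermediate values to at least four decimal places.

0.50

First correct the split-half correlation to full-test reliability: r_full = 2 × 0.609 / (1 + 0.609) ≈ 0.7570
Length factor from 22 to 7 items: n = 7/22 = 0.3182
r_new = n·r_full / (1 + (n − 1)·r_full) = 0.2409 / 0.4839 ≈ 0.4978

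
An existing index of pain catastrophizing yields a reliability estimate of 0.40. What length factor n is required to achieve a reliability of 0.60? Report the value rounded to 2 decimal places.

Spearman-Brown solved for the length factor n:
n = r*(1 − r) / [ r (1 − r*) ]
n = 0.60 × (1 − 0.40) / [ 0.40 × (1 − 0.60) ]
n = 0.3600 / 0.1600 ≈ 2.2500

2.25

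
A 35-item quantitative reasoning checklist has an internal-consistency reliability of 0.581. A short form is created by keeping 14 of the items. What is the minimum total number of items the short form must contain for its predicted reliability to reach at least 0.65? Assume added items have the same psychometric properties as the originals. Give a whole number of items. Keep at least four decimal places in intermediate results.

47

First, r for the 14-item form: n = 14/35 = 0.4000, so r_14 = 0.4000·0.581/(1 + (0.4000 − 1)·0.581) = 0.3568
Length factor from the short form to reach 0.65: n' = 0.65(1 − 0.3568) / [0.3568(1 − 0.65)] ≈ 3.3479
Total items = 3.3479 × 14 = 46.87, rounded up to 47.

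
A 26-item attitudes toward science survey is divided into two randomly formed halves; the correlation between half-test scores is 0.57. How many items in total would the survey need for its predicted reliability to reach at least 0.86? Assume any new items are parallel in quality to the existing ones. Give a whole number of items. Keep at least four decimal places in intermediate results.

r_full = 2(0.57)/(1 + 0.57) = 0.7261
Solve Spearman-Brown for n: n = 0.86(1 − 0.7261) / [0.7261(1 − 0.86)] = 2.3172
Required items = 2.3172 × 26 = 60.25, so 61 items.

61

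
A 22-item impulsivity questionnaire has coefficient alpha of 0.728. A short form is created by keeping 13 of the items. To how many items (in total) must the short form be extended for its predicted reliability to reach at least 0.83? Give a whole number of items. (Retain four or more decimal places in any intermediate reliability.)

41

Short-form reliability: n = 13/22 = 0.5909; r_13 = n·r/(1+(n−1)r) ≈ 0.6126
Length factor from the short form to reach 0.83: n' = 0.83(1 − 0.6126) / [0.6126(1 − 0.83)] ≈ 3.0875
Items = 3.0875 × 13 ≈ 40.14 → 41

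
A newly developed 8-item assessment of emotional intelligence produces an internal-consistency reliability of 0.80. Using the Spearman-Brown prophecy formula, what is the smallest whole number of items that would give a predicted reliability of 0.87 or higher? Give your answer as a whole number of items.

14

Rearranging the Spearman-Brown formula for n,
n = r_target (1 − r_old) / [ r_old (1 − r_target) ]
n = 0.87 × (1 − 0.80) / [ 0.80 × (1 − 0.87) ]
n = 0.1740 / 0.1040 ≈ 1.6731
So the test needs 1.6731 × 8 ≈ 13.38 items; rounding up, 14.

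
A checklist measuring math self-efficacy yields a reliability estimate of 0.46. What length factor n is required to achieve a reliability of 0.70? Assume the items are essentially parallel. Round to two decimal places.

n = [0.70 × 0.54] / [0.46 × 0.30]
n = 0.3780 / 0.1380 ≈ 2.7391

2.74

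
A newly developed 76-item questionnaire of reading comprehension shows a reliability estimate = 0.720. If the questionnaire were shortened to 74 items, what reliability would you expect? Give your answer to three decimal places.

n = 74/76 = 0.9737
r_new = (0.9737 × 0.720) / (1 + (0.9737 − 1) × 0.720)
     = 0.7011 / 0.9811 = 0.7146

0.715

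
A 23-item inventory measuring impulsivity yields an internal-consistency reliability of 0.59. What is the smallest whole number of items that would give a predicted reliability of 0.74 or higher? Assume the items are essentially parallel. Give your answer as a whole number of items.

Spearman-Brown solved for the length factor n:
n = r_target (1 − r_old) / [ r_old (1 − r_target) ]
n = [0.74 × 0.41] / [0.59 × 0.26]
  = 0.3034 / 0.1534 = 1.9778
1.9778 × 23 = 45.49 → 46 items

46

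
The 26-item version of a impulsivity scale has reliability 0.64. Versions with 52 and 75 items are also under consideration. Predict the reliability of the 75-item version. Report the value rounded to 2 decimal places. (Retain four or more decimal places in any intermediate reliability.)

Only the ratio of lengths matters: n = 75/26 = 2.8846
r_{75} = n·r / (1 + (n − 1)·r) = 1.8461 / 2.2061 ≈ 0.8368

0.84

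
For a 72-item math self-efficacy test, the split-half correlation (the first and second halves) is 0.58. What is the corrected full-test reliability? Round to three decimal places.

The full test is twice the length of either half (n = 2).
r_full = 2r_hh / (1 + r_hh) = 2 × 0.58 / (1 + 0.58)
       = 1.1600 / 1.5800 = 0.7342

0.734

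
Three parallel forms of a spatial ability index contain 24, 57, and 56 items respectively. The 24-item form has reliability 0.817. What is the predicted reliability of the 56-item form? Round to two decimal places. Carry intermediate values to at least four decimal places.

0.91

Only the ratio of lengths matters: n = 56/24 = 2.3333
r_{56} = n·r / (1 + (n − 1)·r) = 1.9063 / 2.0893 ≈ 0.9124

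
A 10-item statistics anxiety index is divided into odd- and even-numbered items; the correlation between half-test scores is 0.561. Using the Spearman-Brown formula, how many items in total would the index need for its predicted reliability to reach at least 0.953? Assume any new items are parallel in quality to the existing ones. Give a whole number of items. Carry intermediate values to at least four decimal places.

Corrected full-test reliability: r_full = 2 × 0.561 / (1 + 0.561) ≈ 0.7188
n = r_tgt(1 − r_full) / [r_full(1 − r_tgt)] = 0.953 × 0.2812 / (0.7188 × 0.047) ≈ 7.9324
Required items = 7.9324 × 10 = 79.32, so 80 items.

80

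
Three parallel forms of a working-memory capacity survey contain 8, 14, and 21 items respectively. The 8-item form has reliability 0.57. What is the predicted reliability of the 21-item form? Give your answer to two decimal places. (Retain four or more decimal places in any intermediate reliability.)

Only the ratio of lengths matters: n = 21/8 = 2.6250
r_{21} = n·r / (1 + (n − 1)·r) = 1.4962 / 1.9263 ≈ 0.7767

0.78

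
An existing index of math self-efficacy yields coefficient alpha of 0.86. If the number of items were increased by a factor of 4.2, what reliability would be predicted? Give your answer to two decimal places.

0.96

r_new = (4.2 × 0.86) / (1 + (4.2 − 1) × 0.86)
r_new = 3.6120 / 3.7520 ≈ 0.9627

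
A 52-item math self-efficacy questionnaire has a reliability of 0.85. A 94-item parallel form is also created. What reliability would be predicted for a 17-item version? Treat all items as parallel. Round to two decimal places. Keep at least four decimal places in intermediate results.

The 94-item form is not needed; work directly from the 52-item form with n = 17/52 = 0.3269.
r_{17} = n·r / (1 + (n − 1)·r) = 0.2779 / 0.4279 ≈ 0.6495

0.65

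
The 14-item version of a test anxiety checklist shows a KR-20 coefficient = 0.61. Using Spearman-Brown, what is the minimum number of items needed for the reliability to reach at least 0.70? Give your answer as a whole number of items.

Invert Spearman-Brown to solve for n:
n = r*(1 − r) / [ r (1 − r*) ]
n = 0.70(1 − 0.61) / [0.61(1 − 0.70)]
  = 0.2730 / 0.1830 = 1.4918
So the test needs 1.4918 × 14 ≈ 20.89 items; rounding up, 21.

21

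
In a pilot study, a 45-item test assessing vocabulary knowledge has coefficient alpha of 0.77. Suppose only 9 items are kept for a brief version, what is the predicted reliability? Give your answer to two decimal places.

0.40

The new length is 9/45 = 0.2 times the old.
Spearman-Brown: r_new = n·r / (1 + (n − 1)·r)
r_new = (0.2 × 0.77) / (1 + (0.2 − 1) × 0.77)
r_new = 0.1540 / 0.3840 ≈ 0.4010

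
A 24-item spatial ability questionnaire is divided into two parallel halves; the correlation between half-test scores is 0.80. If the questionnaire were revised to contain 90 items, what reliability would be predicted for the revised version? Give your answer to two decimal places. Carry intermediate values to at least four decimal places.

Full-test reliability from the split-half r: r_full = 2(0.80)/(1 + 0.80) = 0.8889
Then adjust to 90 items: n = 90/24 = 3.7500
r_new = n·r_full / (1 + (n − 1)·r_full) = 3.3334 / 3.4445 ≈ 0.9677

0.97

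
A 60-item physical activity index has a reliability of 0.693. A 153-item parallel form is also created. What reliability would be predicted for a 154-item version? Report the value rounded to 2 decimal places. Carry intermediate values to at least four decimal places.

Only the ratio of lengths matters: n = 154/60 = 2.5667
r_{154} = n·r / (1 + (n − 1)·r) = 1.7787 / 2.0857 ≈ 0.8528

0.85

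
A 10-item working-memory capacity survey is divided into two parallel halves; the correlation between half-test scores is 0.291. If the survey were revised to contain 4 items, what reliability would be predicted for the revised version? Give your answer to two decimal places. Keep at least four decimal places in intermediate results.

Full-test reliability from the split-half r: r_full = 2(0.291)/(1 + 0.291) = 0.4508
Length factor from 10 to 4 items: n = 4/10 = 0.4000
r_new = n·r_full / (1 + (n − 1)·r_full) = 0.1803 / 0.7295 ≈ 0.2472

0.25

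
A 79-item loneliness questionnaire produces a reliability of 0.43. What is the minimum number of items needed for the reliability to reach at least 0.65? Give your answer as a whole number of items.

195

Rearranging the Spearman-Brown formula for n,
n = r_target (1 − r_old) / [ r_old (1 − r_target) ]
n = 0.65(1 − 0.43) / [0.43(1 − 0.65)]
n = 0.3705 / 0.1505 ≈ 2.4618
So the test needs 2.4618 × 79 ≈ 194.48 items; rounding up, 195.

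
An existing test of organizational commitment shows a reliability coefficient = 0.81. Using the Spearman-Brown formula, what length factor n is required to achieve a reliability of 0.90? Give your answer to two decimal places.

2.11

Spearman-Brown solved for the length factor n:
n = r*(1 − r) / [ r (1 − r*) ]
n = 0.90(1 − 0.81) / [0.81(1 − 0.90)]
  = 0.1710 / 0.0810 = 2.1111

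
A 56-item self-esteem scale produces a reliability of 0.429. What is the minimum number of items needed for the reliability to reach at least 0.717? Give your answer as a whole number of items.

189

Invert Spearman-Brown to solve for n:
n = r_target (1 − r_old) / [ r_old (1 − r_target) ]
n = 0.717 × (1 − 0.429) / [ 0.429 × (1 − 0.717) ]
n = 0.409407 / 0.121407 ≈ 3.3722
3.3722 × 56 = 188.84 → 189 items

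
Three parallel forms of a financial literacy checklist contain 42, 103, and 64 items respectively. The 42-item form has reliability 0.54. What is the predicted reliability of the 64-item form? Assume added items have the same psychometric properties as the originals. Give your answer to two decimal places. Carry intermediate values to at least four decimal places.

Only the ratio of lengths matters: n = 64/42 = 1.5238
r_{64} = n·r / (1 + (n − 1)·r) = 0.8229 / 1.2829 ≈ 0.6414

0.64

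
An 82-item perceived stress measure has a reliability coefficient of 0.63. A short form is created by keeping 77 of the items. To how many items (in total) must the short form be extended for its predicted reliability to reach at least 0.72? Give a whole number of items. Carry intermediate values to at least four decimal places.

124

First, r for the 77-item form: n = 77/82 = 0.9390, so r_77 = 0.9390·0.63/(1 + (0.9390 − 1)·0.63) = 0.6152
Then solve for n' with r_old = 0.6152, r_target = 0.72: n' = 0.72(1 − 0.6152)/[0.6152(1 − 0.72)] = 1.6084
Items = 1.6084 × 77 ≈ 123.85 → 124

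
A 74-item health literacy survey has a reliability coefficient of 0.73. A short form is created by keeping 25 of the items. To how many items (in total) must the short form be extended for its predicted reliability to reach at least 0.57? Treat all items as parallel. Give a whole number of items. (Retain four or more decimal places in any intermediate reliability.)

37

Short-form reliability: n = 25/74 = 0.3378; r_25 = n·r/(1+(n−1)r) ≈ 0.4773
Then solve for n' with r_old = 0.4773, r_target = 0.57: n' = 0.57(1 − 0.4773)/[0.4773(1 − 0.57)] = 1.4517
Items = 1.4517 × 25 ≈ 36.29 → 37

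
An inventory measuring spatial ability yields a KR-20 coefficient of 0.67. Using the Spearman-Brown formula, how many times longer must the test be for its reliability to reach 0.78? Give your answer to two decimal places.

Invert Spearman-Brown to solve for n:
n = r_target (1 − r_old) / [ r_old (1 − r_target) ]
n = 0.78 × (1 − 0.67) / [ 0.67 × (1 − 0.78) ]
  = 0.2574 / 0.1474 = 1.7463

1.75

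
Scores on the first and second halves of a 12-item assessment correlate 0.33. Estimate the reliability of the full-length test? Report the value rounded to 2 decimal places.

Apply the Spearman-Brown correction with n = 2:
r_full = 2r_hh / (1 + r_hh) = 2 × 0.33 / (1 + 0.33)
r_full = 0.6600 / 1.3300 ≈ 0.4962

0.50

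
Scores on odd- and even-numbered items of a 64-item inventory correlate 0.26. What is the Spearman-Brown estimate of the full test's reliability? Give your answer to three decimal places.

Each half is half the length of the full test, so the full test is n = 2 times a half.
r_full = 2(0.26) / (1 + 0.26)
r_full = 0.5200 / 1.2600 ≈ 0.4127

0.413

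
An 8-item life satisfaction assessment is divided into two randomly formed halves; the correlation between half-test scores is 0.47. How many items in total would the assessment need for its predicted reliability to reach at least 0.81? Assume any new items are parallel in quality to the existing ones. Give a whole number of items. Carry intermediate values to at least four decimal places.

20

r_full = 2(0.47)/(1 + 0.47) = 0.6395
n = r_tgt(1 − r_full) / [r_full(1 − r_tgt)] = 0.81 × 0.3605 / (0.6395 × 0.19) ≈ 2.4032
Items = 2.4032 × 8 ≈ 19.23 → 20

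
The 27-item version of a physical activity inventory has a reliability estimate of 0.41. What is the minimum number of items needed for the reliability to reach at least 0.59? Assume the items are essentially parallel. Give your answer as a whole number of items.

Rearranging the Spearman-Brown formula for n,
n = r*(1 − r) / [ r (1 − r*) ]
n = 0.59 × (1 − 0.41) / [ 0.41 × (1 − 0.59) ]
n = 0.3481 / 0.1681 ≈ 2.0708
2.0708 × 27 = 55.91 → 56 items

56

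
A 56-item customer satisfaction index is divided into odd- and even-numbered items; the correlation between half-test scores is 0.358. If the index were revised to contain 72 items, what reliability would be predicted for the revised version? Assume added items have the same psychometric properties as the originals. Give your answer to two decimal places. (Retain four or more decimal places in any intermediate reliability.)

0.59

First correct the split-half correlation to full-test reliability: r_full = 2 × 0.358 / (1 + 0.358) ≈ 0.5272
Then adjust to 72 items: n = 72/56 = 1.2857
r_new = n·r_full / (1 + (n − 1)·r_full) = 0.6778 / 1.1506 ≈ 0.5891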